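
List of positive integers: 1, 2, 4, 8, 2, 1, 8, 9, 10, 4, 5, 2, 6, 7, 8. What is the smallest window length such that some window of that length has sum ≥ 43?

Extend right; whenever the sum reaches 43, record the length and shrink from the left:
add 1: running sum 1 < 43
add 2: running sum 3 < 43
add 4: running sum 7 < 43
add 8: running sum 15 < 43
add 2: running sum 17 < 43
add 1: running sum 18 < 43
add 8: running sum 26 < 43
add 9: running sum 35 < 43
add 10: shortest ending here [2, 4, 8, 2, 1, 8, 9, 10] sum 44, len 8
add 4: shortest ending here [4, 8, 2, 1, 8, 9, 10, 4] sum 46, len 8
add 5: shortest ending here [8, 2, 1, 8, 9, 10, 4, 5] sum 47, len 8
add 2: shortest ending here [8, 2, 1, 8, 9, 10, 4, 5, 2] sum 49, len 9
add 6: shortest ending here [8, 9, 10, 4, 5, 2, 6] sum 44, len 7
add 7: shortest ending here [9, 10, 4, 5, 2, 6, 7] sum 43, len 7
add 8: shortest ending here [9, 10, 4, 5, 2, 6, 7, 8] sum 51, len 8
Shortest qualifying length: 7.

7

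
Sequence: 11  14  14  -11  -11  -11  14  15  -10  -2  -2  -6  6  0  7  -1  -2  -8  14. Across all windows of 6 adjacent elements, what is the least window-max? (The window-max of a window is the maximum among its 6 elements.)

11 14 14 -11 -11 -11 → max 14
14 14 -11 -11 -11 14 → max 14
14 -11 -11 -11 14 15 → max 15
-11 -11 -11 14 15 -10 → max 15
-11 -11 14 15 -10 -2 → max 15
-11 14 15 -10 -2 -2 → max 15
14 15 -10 -2 -2 -6 → max 15
15 -10 -2 -2 -6 6 → max 15
-10 -2 -2 -6 6 0 → max 6
-2 -2 -6 6 0 7 → max 7
-2 -6 6 0 7 -1 → max 7
-6 6 0 7 -1 -2 → max 7
6 0 7 -1 -2 -8 → max 7
0 7 -1 -2 -8 14 → max 14
Least of these is 6.

6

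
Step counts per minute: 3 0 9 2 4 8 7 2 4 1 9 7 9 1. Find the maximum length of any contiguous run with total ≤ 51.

add 3: [3] sum 3, len 1
add 0: [3, 0] sum 3, len 2
add 9: [3, 0, 9] sum 12, len 3
add 2: [3, 0, 9, 2] sum 14, len 4
add 4: [3, 0, 9, 2, 4] sum 18, len 5
add 8: [3, 0, 9, 2, 4, 8] sum 26, len 6
add 7: [3, 0, 9, 2, 4, 8, 7] sum 33, len 7
add 2: [3, 0, 9, 2, 4, 8, 7, 2] sum 35, len 8
add 4: [3, 0, 9, 2, 4, 8, 7, 2, 4] sum 39, len 9
add 1: [3, 0, 9, 2, 4, 8, 7, 2, 4, 1] sum 40, len 10
add 9: [3, 0, 9, 2, 4, 8, 7, 2, 4, 1, 9] sum 49, len 11
add 7: [2, 4, 8, 7, 2, 4, 1, 9, 7] sum 44, len 9
add 9: [4, 8, 7, 2, 4, 1, 9, 7, 9] sum 51, len 9
add 1: [8, 7, 2, 4, 1, 9, 7, 9, 1] sum 48, len 9
Longest length seen: 11.

11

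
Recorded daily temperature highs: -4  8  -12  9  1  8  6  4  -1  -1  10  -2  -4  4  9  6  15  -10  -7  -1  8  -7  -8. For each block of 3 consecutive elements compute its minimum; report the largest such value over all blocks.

6

-4 8 -12 → min -12
8 -12 9 → min -12
-12 9 1 → min -12
9 1 8 → min 1
1 8 6 → min 1
8 6 4 → min 4
6 4 -1 → min -1
4 -1 -1 → min -1
-1 -1 10 → min -1
-1 10 -2 → min -2
10 -2 -4 → min -4
-2 -4 4 → min -4
-4 4 9 → min -4
4 9 6 → min 4
9 6 15 → min 6
6 15 -10 → min -10
15 -10 -7 → min -10
-10 -7 -1 → min -10
-7 -1 8 → min -7
-1 8 -7 → min -7
8 -7 -8 → min -8
Largest of these is 6.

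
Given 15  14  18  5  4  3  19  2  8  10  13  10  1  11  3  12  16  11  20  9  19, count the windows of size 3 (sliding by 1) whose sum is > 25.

13

[15, 14, 18] → sum 47  > 25 ✓
[14, 18, 5] → sum 37  > 25 ✓
[18, 5, 4] → sum 27  > 25 ✓
[5, 4, 3] → sum 12
[4, 3, 19] → sum 26  > 25 ✓
[3, 19, 2] → sum 24
[19, 2, 8] → sum 29  > 25 ✓
[2, 8, 10] → sum 20
[8, 10, 13] → sum 31  > 25 ✓
[10, 13, 10] → sum 33  > 25 ✓
[13, 10, 1] → sum 24
[10, 1, 11] → sum 22
[1, 11, 3] → sum 15
[11, 3, 12] → sum 26  > 25 ✓
[3, 12, 16] → sum 31  > 25 ✓
[12, 16, 11] → sum 39  > 25 ✓
[16, 11, 20] → sum 47  > 25 ✓
[11, 20, 9] → sum 40  > 25 ✓
[20, 9, 19] → sum 48  > 25 ✓
13 windows satisfy the condition.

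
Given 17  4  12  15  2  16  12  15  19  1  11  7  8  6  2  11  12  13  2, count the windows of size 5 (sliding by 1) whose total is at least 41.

10

[17, 4, 12, 15, 2] → sum 50  ≥ 41 ✓
[4, 12, 15, 2, 16] → sum 49  ≥ 41 ✓
[12, 15, 2, 16, 12] → sum 57  ≥ 41 ✓
[15, 2, 16, 12, 15] → sum 60  ≥ 41 ✓
[2, 16, 12, 15, 19] → sum 64  ≥ 41 ✓
[16, 12, 15, 19, 1] → sum 63  ≥ 41 ✓
[12, 15, 19, 1, 11] → sum 58  ≥ 41 ✓
[15, 19, 1, 11, 7] → sum 53  ≥ 41 ✓
[19, 1, 11, 7, 8] → sum 46  ≥ 41 ✓
[1, 11, 7, 8, 6] → sum 33
[11, 7, 8, 6, 2] → sum 34
[7, 8, 6, 2, 11] → sum 34
[8, 6, 2, 11, 12] → sum 39
[6, 2, 11, 12, 13] → sum 44  ≥ 41 ✓
[2, 11, 12, 13, 2] → sum 40
10 windows satisfy the condition.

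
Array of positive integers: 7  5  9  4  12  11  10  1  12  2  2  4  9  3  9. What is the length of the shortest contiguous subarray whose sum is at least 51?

Extend right; whenever the sum reaches 51, record the length and shrink from the left:
add 7: running sum 7 < 51
add 5: running sum 12 < 51
add 9: running sum 21 < 51
add 4: running sum 25 < 51
add 12: running sum 37 < 51
add 11: running sum 48 < 51
add 10: shortest ending here [5, 9, 4, 12, 11, 10] sum 51, len 6
add 1: shortest ending here [5, 9, 4, 12, 11, 10, 1] sum 52, len 7
add 12: shortest ending here [9, 4, 12, 11, 10, 1, 12] sum 59, len 7
add 2: shortest ending here [4, 12, 11, 10, 1, 12, 2] sum 52, len 7
add 2: shortest ending here [4, 12, 11, 10, 1, 12, 2, 2] sum 54, len 8
add 4: shortest ending here [12, 11, 10, 1, 12, 2, 2, 4] sum 54, len 8
add 9: shortest ending here [11, 10, 1, 12, 2, 2, 4, 9] sum 51, len 8
add 3: shortest ending here [11, 10, 1, 12, 2, 2, 4, 9, 3] sum 54, len 9
add 9: shortest ending here [10, 1, 12, 2, 2, 4, 9, 3, 9] sum 52, len 9
Shortest qualifying length: 6.

6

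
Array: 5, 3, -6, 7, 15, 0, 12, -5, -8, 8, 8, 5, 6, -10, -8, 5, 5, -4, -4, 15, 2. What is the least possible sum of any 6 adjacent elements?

Window sums for each of the 16 positions:
[5, 3, -6, 7, 15, 0] → sum 24
[3, -6, 7, 15, 0, 12] → sum 31
[-6, 7, 15, 0, 12, -5] → sum 23
[7, 15, 0, 12, -5, -8] → sum 21
[15, 0, 12, -5, -8, 8] → sum 22
[0, 12, -5, -8, 8, 8] → sum 15
[12, -5, -8, 8, 8, 5] → sum 20
[-5, -8, 8, 8, 5, 6] → sum 14
[-8, 8, 8, 5, 6, -10] → sum 9
[8, 8, 5, 6, -10, -8] → sum 9
[8, 5, 6, -10, -8, 5] → sum 6
[5, 6, -10, -8, 5, 5] → sum 3
[6, -10, -8, 5, 5, -4] → sum -6
[-10, -8, 5, 5, -4, -4] → sum -16
[-8, 5, 5, -4, -4, 15] → sum 9
[5, 5, -4, -4, 15, 2] → sum 19
Least of these is -16.

-16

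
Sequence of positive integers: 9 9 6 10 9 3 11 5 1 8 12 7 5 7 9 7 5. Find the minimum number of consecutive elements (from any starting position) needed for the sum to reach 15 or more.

add 9: running sum 9 < 15
add 9: shortest ending here [9, 9] sum 18, len 2
add 6: shortest ending here [9, 6] sum 15, len 2
add 10: shortest ending here [6, 10] sum 16, len 2
add 9: shortest ending here [10, 9] sum 19, len 2
add 3: shortest ending here [10, 9, 3] sum 22, len 3
add 11: shortest ending here [9, 3, 11] sum 23, len 3
add 5: shortest ending here [11, 5] sum 16, len 2
add 1: shortest ending here [11, 5, 1] sum 17, len 3
add 8: shortest ending here [11, 5, 1, 8] sum 25, len 4
add 12: shortest ending here [8, 12] sum 20, len 2
add 7: shortest ending here [12, 7] sum 19, len 2
add 5: shortest ending here [12, 7, 5] sum 24, len 3
add 7: shortest ending here [7, 5, 7] sum 19, len 3
add 9: shortest ending here [7, 9] sum 16, len 2
add 7: shortest ending here [9, 7] sum 16, len 2
add 5: shortest ending here [9, 7, 5] sum 21, len 3
Shortest qualifying length: 2.

2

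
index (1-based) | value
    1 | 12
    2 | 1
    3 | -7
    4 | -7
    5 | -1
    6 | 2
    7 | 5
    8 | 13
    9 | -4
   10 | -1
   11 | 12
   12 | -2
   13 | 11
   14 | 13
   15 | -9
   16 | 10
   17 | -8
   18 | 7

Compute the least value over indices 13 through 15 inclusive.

-9

Elements at indices 13..15: 11, 13, -9
min(11, 13, -9) = -9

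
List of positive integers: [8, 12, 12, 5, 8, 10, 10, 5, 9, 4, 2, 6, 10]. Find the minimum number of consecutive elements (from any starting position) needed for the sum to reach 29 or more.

add 8: running sum 8 < 29
add 12: running sum 20 < 29
end 2: [8, 12, 12] sum 32, len 3
end 3: [12, 12, 5] sum 29, len 3
end 4: [12, 12, 5, 8] sum 37, len 4
end 5: [12, 5, 8, 10] sum 35, len 4
end 6: [5, 8, 10, 10] sum 33, len 4
end 7: [8, 10, 10, 5] sum 33, len 4
end 8: [10, 10, 5, 9] sum 34, len 4
end 9: [10, 10, 5, 9, 4] sum 38, len 5
end 10: [10, 5, 9, 4, 2] sum 30, len 5
end 11: [10, 5, 9, 4, 2, 6] sum 36, len 6
end 12: [9, 4, 2, 6, 10] sum 31, len 5
Shortest qualifying length: 3.

3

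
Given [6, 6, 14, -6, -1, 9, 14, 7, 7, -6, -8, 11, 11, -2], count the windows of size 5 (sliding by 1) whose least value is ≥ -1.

1

6 6 14 -6 -1 → min -6
6 14 -6 -1 9 → min -6
14 -6 -1 9 14 → min -6
-6 -1 9 14 7 → min -6
-1 9 14 7 7 → min -1  ≥ -1 ✓
9 14 7 7 -6 → min -6
14 7 7 -6 -8 → min -8
7 7 -6 -8 11 → min -8
7 -6 -8 11 11 → min -8
-6 -8 11 11 -2 → min -8
1 window satisfy the condition.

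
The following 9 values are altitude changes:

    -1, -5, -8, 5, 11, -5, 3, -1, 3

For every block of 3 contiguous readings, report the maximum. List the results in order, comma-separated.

(-1, -5, -8) → max -1
(-5, -8, 5) → max 5
(-8, 5, 11) → max 11
(5, 11, -5) → max 11
(11, -5, 3) → max 11
(-5, 3, -1) → max 3
(3, -1, 3) → max 3

-1, 5, 11, 11, 11, 3, 3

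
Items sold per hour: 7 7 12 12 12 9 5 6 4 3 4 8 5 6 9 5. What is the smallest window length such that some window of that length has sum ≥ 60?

7

add 7: running sum 7 < 60
add 7: running sum 14 < 60
add 12: running sum 26 < 60
add 12: running sum 38 < 60
add 12: running sum 50 < 60
add 9: running sum 59 < 60
end 6: [7, 7, 12, 12, 12, 9, 5] sum 64, len 7
end 7: [7, 12, 12, 12, 9, 5, 6] sum 63, len 7
end 8: [12, 12, 12, 9, 5, 6, 4] sum 60, len 7
end 9: [12, 12, 12, 9, 5, 6, 4, 3] sum 63, len 8
end 10: [12, 12, 12, 9, 5, 6, 4, 3, 4] sum 67, len 9
end 11: [12, 12, 9, 5, 6, 4, 3, 4, 8] sum 63, len 9
end 12: [12, 12, 9, 5, 6, 4, 3, 4, 8, 5] sum 68, len 10
end 13: [12, 9, 5, 6, 4, 3, 4, 8, 5, 6] sum 62, len 10
end 14: [12, 9, 5, 6, 4, 3, 4, 8, 5, 6, 9] sum 71, len 11
end 15: [9, 5, 6, 4, 3, 4, 8, 5, 6, 9, 5] sum 64, len 11
Shortest qualifying length: 7.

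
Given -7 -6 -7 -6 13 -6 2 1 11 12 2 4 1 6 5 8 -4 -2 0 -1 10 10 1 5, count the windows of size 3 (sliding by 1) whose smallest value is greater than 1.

3

-7 -6 -7 → min -7
-6 -7 -6 → min -7
-7 -6 13 → min -7
-6 13 -6 → min -6
13 -6 2 → min -6
-6 2 1 → min -6
2 1 11 → min 1
1 11 12 → min 1
11 12 2 → min 2  > 1 ✓
12 2 4 → min 2  > 1 ✓
2 4 1 → min 1
4 1 6 → min 1
1 6 5 → min 1
6 5 8 → min 5  > 1 ✓
5 8 -4 → min -4
8 -4 -2 → min -4
-4 -2 0 → min -4
-2 0 -1 → min -2
0 -1 10 → min -1
-1 10 10 → min -1
10 10 1 → min 1
10 1 5 → min 1
3 windows satisfy the condition.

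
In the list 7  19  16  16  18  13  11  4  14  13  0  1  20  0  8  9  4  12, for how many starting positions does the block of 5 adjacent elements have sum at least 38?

[7, 19, 16, 16, 18] → sum 76  ≥ 38 ✓
[19, 16, 16, 18, 13] → sum 82  ≥ 38 ✓
[16, 16, 18, 13, 11] → sum 74  ≥ 38 ✓
[16, 18, 13, 11, 4] → sum 62  ≥ 38 ✓
[18, 13, 11, 4, 14] → sum 60  ≥ 38 ✓
[13, 11, 4, 14, 13] → sum 55  ≥ 38 ✓
[11, 4, 14, 13, 0] → sum 42  ≥ 38 ✓
[4, 14, 13, 0, 1] → sum 32
[14, 13, 0, 1, 20] → sum 48  ≥ 38 ✓
[13, 0, 1, 20, 0] → sum 34
[0, 1, 20, 0, 8] → sum 29
[1, 20, 0, 8, 9] → sum 38  ≥ 38 ✓
[20, 0, 8, 9, 4] → sum 41  ≥ 38 ✓
[0, 8, 9, 4, 12] → sum 33
10 windows satisfy the condition.

10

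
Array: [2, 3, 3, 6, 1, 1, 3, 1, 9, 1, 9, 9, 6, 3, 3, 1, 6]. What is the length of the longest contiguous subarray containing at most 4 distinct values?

Extend right; when distinct count exceeds 4, shrink from the left:
add 2: window [2] (1 distinct), len 1
add 3: window [2, 3] (2 distinct), len 2
add 3: window [2, 3, 3] (2 distinct), len 3
add 6: window [2, 3, 3, 6] (3 distinct), len 4
add 1: window [2, 3, 3, 6, 1] (4 distinct), len 5
add 1: window [2, 3, 3, 6, 1, 1] (4 distinct), len 6
add 3: window [2, 3, 3, 6, 1, 1, 3] (4 distinct), len 7
add 1: window [2, 3, 3, 6, 1, 1, 3, 1] (4 distinct), len 8
add 9: window [3, 3, 6, 1, 1, 3, 1, 9] (4 distinct), len 8
add 1: window [3, 3, 6, 1, 1, 3, 1, 9, 1] (4 distinct), len 9
add 9: window [3, 3, 6, 1, 1, 3, 1, 9, 1, 9] (4 distinct), len 10
add 9: window [3, 3, 6, 1, 1, 3, 1, 9, 1, 9, 9] (4 distinct), len 11
add 6: window [3, 3, 6, 1, 1, 3, 1, 9, 1, 9, 9, 6] (4 distinct), len 12
add 3: window [3, 3, 6, 1, 1, 3, 1, 9, 1, 9, 9, 6, 3] (4 distinct), len 13
add 3: window [3, 3, 6, 1, 1, 3, 1, 9, 1, 9, 9, 6, 3, 3] (4 distinct), len 14
add 1: window [3, 3, 6, 1, 1, 3, 1, 9, 1, 9, 9, 6, 3, 3, 1] (4 distinct), len 15
add 6: window [3, 3, 6, 1, 1, 3, 1, 9, 1, 9, 9, 6, 3, 3, 1, 6] (4 distinct), len 16
Longest length with ≤4 distinct: 16.

16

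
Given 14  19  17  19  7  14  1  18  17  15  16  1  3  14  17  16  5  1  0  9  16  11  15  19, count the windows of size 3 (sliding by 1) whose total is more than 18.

(14, 19, 17) → sum 50  > 18 ✓
(19, 17, 19) → sum 55  > 18 ✓
(17, 19, 7) → sum 43  > 18 ✓
(19, 7, 14) → sum 40  > 18 ✓
(7, 14, 1) → sum 22  > 18 ✓
(14, 1, 18) → sum 33  > 18 ✓
(1, 18, 17) → sum 36  > 18 ✓
(18, 17, 15) → sum 50  > 18 ✓
(17, 15, 16) → sum 48  > 18 ✓
(15, 16, 1) → sum 32  > 18 ✓
(16, 1, 3) → sum 20  > 18 ✓
(1, 3, 14) → sum 18
(3, 14, 17) → sum 34  > 18 ✓
(14, 17, 16) → sum 47  > 18 ✓
(17, 16, 5) → sum 38  > 18 ✓
(16, 5, 1) → sum 22  > 18 ✓
(5, 1, 0) → sum 6
(1, 0, 9) → sum 10
(0, 9, 16) → sum 25  > 18 ✓
(9, 16, 11) → sum 36  > 18 ✓
(16, 11, 15) → sum 42  > 18 ✓
(11, 15, 19) → sum 45  > 18 ✓
19 windows satisfy the condition.

19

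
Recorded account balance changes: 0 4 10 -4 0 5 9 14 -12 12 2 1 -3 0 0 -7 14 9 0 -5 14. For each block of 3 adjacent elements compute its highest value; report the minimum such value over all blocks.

(0, 4, 10) → max 10
(4, 10, -4) → max 10
(10, -4, 0) → max 10
(-4, 0, 5) → max 5
(0, 5, 9) → max 9
(5, 9, 14) → max 14
(9, 14, -12) → max 14
(14, -12, 12) → max 14
(-12, 12, 2) → max 12
(12, 2, 1) → max 12
(2, 1, -3) → max 2
(1, -3, 0) → max 1
(-3, 0, 0) → max 0
(0, 0, -7) → max 0
(0, -7, 14) → max 14
(-7, 14, 9) → max 14
(14, 9, 0) → max 14
(9, 0, -5) → max 9
(0, -5, 14) → max 14
Minimum of these is 0.

0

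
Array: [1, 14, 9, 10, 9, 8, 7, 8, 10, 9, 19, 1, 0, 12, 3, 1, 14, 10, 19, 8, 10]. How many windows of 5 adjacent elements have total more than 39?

1 14 9 10 9 → sum 43  > 39 ✓
14 9 10 9 8 → sum 50  > 39 ✓
9 10 9 8 7 → sum 43  > 39 ✓
10 9 8 7 8 → sum 42  > 39 ✓
9 8 7 8 10 → sum 42  > 39 ✓
8 7 8 10 9 → sum 42  > 39 ✓
7 8 10 9 19 → sum 53  > 39 ✓
8 10 9 19 1 → sum 47  > 39 ✓
10 9 19 1 0 → sum 39
9 19 1 0 12 → sum 41  > 39 ✓
19 1 0 12 3 → sum 35
1 0 12 3 1 → sum 17
0 12 3 1 14 → sum 30
12 3 1 14 10 → sum 40  > 39 ✓
3 1 14 10 19 → sum 47  > 39 ✓
1 14 10 19 8 → sum 52  > 39 ✓
14 10 19 8 10 → sum 61  > 39 ✓
13 windows satisfy the condition.

13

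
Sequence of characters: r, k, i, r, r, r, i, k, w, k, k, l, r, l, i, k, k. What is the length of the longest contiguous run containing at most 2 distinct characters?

5

[r] 1 distinct, len 1
[r, k] 2 distinct, len 2
[k, i] 2 distinct, len 2
[i, r] 2 distinct, len 2
[i, r, r] 2 distinct, len 3
[i, r, r, r] 2 distinct, len 4
[i, r, r, r, i] 2 distinct, len 5
[i, k] 2 distinct, len 2
[k, w] 2 distinct, len 2
[k, w, k] 2 distinct, len 3
[k, w, k, k] 2 distinct, len 4
[k, k, l] 2 distinct, len 3
[l, r] 2 distinct, len 2
[l, r, l] 2 distinct, len 3
[l, i] 2 distinct, len 2
[i, k] 2 distinct, len 2
[i, k, k] 2 distinct, len 3
Longest length with ≤2 distinct: 5.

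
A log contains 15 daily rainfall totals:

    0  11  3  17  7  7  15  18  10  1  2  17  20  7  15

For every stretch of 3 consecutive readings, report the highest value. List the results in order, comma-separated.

[0, 11, 3] → max 11
[11, 3, 17] → max 17
[3, 17, 7] → max 17
[17, 7, 7] → max 17
[7, 7, 15] → max 15
[7, 15, 18] → max 18
[15, 18, 10] → max 18
[18, 10, 1] → max 18
[10, 1, 2] → max 10
[1, 2, 17] → max 17
[2, 17, 20] → max 20
[17, 20, 7] → max 20
[20, 7, 15] → max 20

11, 17, 17, 17, 15, 18, 18, 18, 10, 17, 20, 20, 20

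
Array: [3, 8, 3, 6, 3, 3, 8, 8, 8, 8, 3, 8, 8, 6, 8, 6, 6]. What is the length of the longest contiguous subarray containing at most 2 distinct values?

[3] 1 distinct, len 1
[3, 8] 2 distinct, len 2
[3, 8, 3] 2 distinct, len 3
[3, 6] 2 distinct, len 2
[3, 6, 3] 2 distinct, len 3
[3, 6, 3, 3] 2 distinct, len 4
[3, 3, 8] 2 distinct, len 3
[3, 3, 8, 8] 2 distinct, len 4
[3, 3, 8, 8, 8] 2 distinct, len 5
[3, 3, 8, 8, 8, 8] 2 distinct, len 6
[3, 3, 8, 8, 8, 8, 3] 2 distinct, len 7
[3, 3, 8, 8, 8, 8, 3, 8] 2 distinct, len 8
[3, 3, 8, 8, 8, 8, 3, 8, 8] 2 distinct, len 9
[8, 8, 6] 2 distinct, len 3
[8, 8, 6, 8] 2 distinct, len 4
[8, 8, 6, 8, 6] 2 distinct, len 5
[8, 8, 6, 8, 6, 6] 2 distinct, len 6
Longest length with ≤2 distinct: 9.

9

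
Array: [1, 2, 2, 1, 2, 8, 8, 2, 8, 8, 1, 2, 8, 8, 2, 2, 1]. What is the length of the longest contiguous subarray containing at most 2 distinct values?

6

add 1: window [1] (1 distinct), len 1
add 2: window [1, 2] (2 distinct), len 2
add 2: window [1, 2, 2] (2 distinct), len 3
add 1: window [1, 2, 2, 1] (2 distinct), len 4
add 2: window [1, 2, 2, 1, 2] (2 distinct), len 5
add 8: window [2, 8] (2 distinct), len 2
add 8: window [2, 8, 8] (2 distinct), len 3
add 2: window [2, 8, 8, 2] (2 distinct), len 4
add 8: window [2, 8, 8, 2, 8] (2 distinct), len 5
add 8: window [2, 8, 8, 2, 8, 8] (2 distinct), len 6
add 1: window [8, 8, 1] (2 distinct), len 3
add 2: window [1, 2] (2 distinct), len 2
add 8: window [2, 8] (2 distinct), len 2
add 8: window [2, 8, 8] (2 distinct), len 3
add 2: window [2, 8, 8, 2] (2 distinct), len 4
add 2: window [2, 8, 8, 2, 2] (2 distinct), len 5
add 1: window [2, 2, 1] (2 distinct), len 3
Longest length with ≤2 distinct: 6.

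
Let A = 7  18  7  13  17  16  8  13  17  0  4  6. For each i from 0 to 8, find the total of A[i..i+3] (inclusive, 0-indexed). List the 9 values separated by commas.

45, 55, 53, 54, 54, 54, 38, 34, 27

Sliding a size-4 window across the 12 values:
[7, 18, 7, 13] → sum 45
[18, 7, 13, 17] → sum 55
[7, 13, 17, 16] → sum 53
[13, 17, 16, 8] → sum 54
[17, 16, 8, 13] → sum 54
[16, 8, 13, 17] → sum 54
[8, 13, 17, 0] → sum 38
[13, 17, 0, 4] → sum 34
[17, 0, 4, 6] → sum 27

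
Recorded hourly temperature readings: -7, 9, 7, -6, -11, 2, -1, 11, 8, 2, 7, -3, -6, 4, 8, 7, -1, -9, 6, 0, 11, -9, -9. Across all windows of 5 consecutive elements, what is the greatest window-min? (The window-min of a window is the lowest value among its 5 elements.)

Each size-5 window and its min:
[-7, 9, 7, -6, -11] → min -11
[9, 7, -6, -11, 2] → min -11
[7, -6, -11, 2, -1] → min -11
[-6, -11, 2, -1, 11] → min -11
[-11, 2, -1, 11, 8] → min -11
[2, -1, 11, 8, 2] → min -1
[-1, 11, 8, 2, 7] → min -1
[11, 8, 2, 7, -3] → min -3
[8, 2, 7, -3, -6] → min -6
[2, 7, -3, -6, 4] → min -6
[7, -3, -6, 4, 8] → min -6
[-3, -6, 4, 8, 7] → min -6
[-6, 4, 8, 7, -1] → min -6
[4, 8, 7, -1, -9] → min -9
[8, 7, -1, -9, 6] → min -9
[7, -1, -9, 6, 0] → min -9
[-1, -9, 6, 0, 11] → min -9
[-9, 6, 0, 11, -9] → min -9
[6, 0, 11, -9, -9] → min -9
Greatest of these is -1.

-1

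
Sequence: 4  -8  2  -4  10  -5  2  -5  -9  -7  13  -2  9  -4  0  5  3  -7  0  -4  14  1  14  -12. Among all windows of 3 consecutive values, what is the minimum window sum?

-21

(4, -8, 2) → sum -2
(-8, 2, -4) → sum -10
(2, -4, 10) → sum 8
(-4, 10, -5) → sum 1
(10, -5, 2) → sum 7
(-5, 2, -5) → sum -8
(2, -5, -9) → sum -12
(-5, -9, -7) → sum -21
(-9, -7, 13) → sum -3
(-7, 13, -2) → sum 4
(13, -2, 9) → sum 20
(-2, 9, -4) → sum 3
(9, -4, 0) → sum 5
(-4, 0, 5) → sum 1
(0, 5, 3) → sum 8
(5, 3, -7) → sum 1
(3, -7, 0) → sum -4
(-7, 0, -4) → sum -11
(0, -4, 14) → sum 10
(-4, 14, 1) → sum 11
(14, 1, 14) → sum 29
(1, 14, -12) → sum 3
Minimum of these is -21.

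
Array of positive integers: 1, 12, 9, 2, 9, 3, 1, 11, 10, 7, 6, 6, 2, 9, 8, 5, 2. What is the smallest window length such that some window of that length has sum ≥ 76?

11

add 1: running sum 1 < 76
add 12: running sum 13 < 76
add 9: running sum 22 < 76
add 2: running sum 24 < 76
add 9: running sum 33 < 76
add 3: running sum 36 < 76
add 1: running sum 37 < 76
add 11: running sum 48 < 76
add 10: running sum 58 < 76
add 7: running sum 65 < 76
add 6: running sum 71 < 76
add 6: shortest ending here [12, 9, 2, 9, 3, 1, 11, 10, 7, 6, 6] sum 76, len 11
add 2: shortest ending here [12, 9, 2, 9, 3, 1, 11, 10, 7, 6, 6, 2] sum 78, len 12
add 9: shortest ending here [12, 9, 2, 9, 3, 1, 11, 10, 7, 6, 6, 2, 9] sum 87, len 13
add 8: shortest ending here [9, 2, 9, 3, 1, 11, 10, 7, 6, 6, 2, 9, 8] sum 83, len 13
add 5: shortest ending here [9, 3, 1, 11, 10, 7, 6, 6, 2, 9, 8, 5] sum 77, len 12
add 2: shortest ending here [9, 3, 1, 11, 10, 7, 6, 6, 2, 9, 8, 5, 2] sum 79, len 13
Shortest qualifying length: 11.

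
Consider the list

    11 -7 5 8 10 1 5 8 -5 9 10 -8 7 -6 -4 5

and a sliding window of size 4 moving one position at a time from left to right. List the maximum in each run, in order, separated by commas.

11, 10, 10, 10, 10, 8, 9, 10, 10, 10, 10, 7, 7

[11, -7, 5, 8] → max 11
[-7, 5, 8, 10] → max 10
[5, 8, 10, 1] → max 10
[8, 10, 1, 5] → max 10
[10, 1, 5, 8] → max 10
[1, 5, 8, -5] → max 8
[5, 8, -5, 9] → max 9
[8, -5, 9, 10] → max 10
[-5, 9, 10, -8] → max 10
[9, 10, -8, 7] → max 10
[10, -8, 7, -6] → max 10
[-8, 7, -6, -4] → max 7
[7, -6, -4, 5] → max 7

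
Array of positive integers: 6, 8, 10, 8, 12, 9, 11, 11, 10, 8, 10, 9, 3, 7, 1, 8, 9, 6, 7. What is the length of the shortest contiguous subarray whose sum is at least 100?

Extend right; whenever the sum reaches 100, record the length and shrink from the left:
add 6: running sum 6 < 100
add 8: running sum 14 < 100
add 10: running sum 24 < 100
add 8: running sum 32 < 100
add 12: running sum 44 < 100
add 9: running sum 53 < 100
add 11: running sum 64 < 100
add 11: running sum 75 < 100
add 10: running sum 85 < 100
add 8: running sum 93 < 100
end 10: [6, 8, 10, 8, 12, 9, 11, 11, 10, 8, 10] sum 103, len 11
end 11: [8, 10, 8, 12, 9, 11, 11, 10, 8, 10, 9] sum 106, len 11
end 12: [10, 8, 12, 9, 11, 11, 10, 8, 10, 9, 3] sum 101, len 11
end 13: [10, 8, 12, 9, 11, 11, 10, 8, 10, 9, 3, 7] sum 108, len 12
end 14: [10, 8, 12, 9, 11, 11, 10, 8, 10, 9, 3, 7, 1] sum 109, len 13
end 15: [8, 12, 9, 11, 11, 10, 8, 10, 9, 3, 7, 1, 8] sum 107, len 13
end 16: [12, 9, 11, 11, 10, 8, 10, 9, 3, 7, 1, 8, 9] sum 108, len 13
end 17: [9, 11, 11, 10, 8, 10, 9, 3, 7, 1, 8, 9, 6] sum 102, len 13
end 18: [11, 11, 10, 8, 10, 9, 3, 7, 1, 8, 9, 6, 7] sum 100, len 13
Shortest qualifying length: 11.

11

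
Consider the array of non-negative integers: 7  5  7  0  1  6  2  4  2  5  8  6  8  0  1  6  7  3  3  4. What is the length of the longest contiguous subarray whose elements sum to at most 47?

12

Extend to the right; shrink from the left whenever the sum exceeds 47:
[7] sum 7 len 1
[7, 5] sum 12 len 2
[7, 5, 7] sum 19 len 3
[7, 5, 7, 0] sum 19 len 4
[7, 5, 7, 0, 1] sum 20 len 5
[7, 5, 7, 0, 1, 6] sum 26 len 6
[7, 5, 7, 0, 1, 6, 2] sum 28 len 7
[7, 5, 7, 0, 1, 6, 2, 4] sum 32 len 8
[7, 5, 7, 0, 1, 6, 2, 4, 2] sum 34 len 9
[7, 5, 7, 0, 1, 6, 2, 4, 2, 5] sum 39 len 10
[7, 5, 7, 0, 1, 6, 2, 4, 2, 5, 8] sum 47 len 11
[5, 7, 0, 1, 6, 2, 4, 2, 5, 8, 6] sum 46 len 11
[0, 1, 6, 2, 4, 2, 5, 8, 6, 8] sum 42 len 10
[0, 1, 6, 2, 4, 2, 5, 8, 6, 8, 0] sum 42 len 11
[0, 1, 6, 2, 4, 2, 5, 8, 6, 8, 0, 1] sum 43 len 12
[2, 4, 2, 5, 8, 6, 8, 0, 1, 6] sum 42 len 10
[4, 2, 5, 8, 6, 8, 0, 1, 6, 7] sum 47 len 10
[2, 5, 8, 6, 8, 0, 1, 6, 7, 3] sum 46 len 10
[5, 8, 6, 8, 0, 1, 6, 7, 3, 3] sum 47 len 10
[8, 6, 8, 0, 1, 6, 7, 3, 3, 4] sum 46 len 10
Longest length seen: 12.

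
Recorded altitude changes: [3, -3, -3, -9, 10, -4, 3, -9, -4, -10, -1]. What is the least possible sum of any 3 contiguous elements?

-23

3 -3 -3 → sum -3
-3 -3 -9 → sum -15
-3 -9 10 → sum -2
-9 10 -4 → sum -3
10 -4 3 → sum 9
-4 3 -9 → sum -10
3 -9 -4 → sum -10
-9 -4 -10 → sum -23
-4 -10 -1 → sum -15
Least of these is -23.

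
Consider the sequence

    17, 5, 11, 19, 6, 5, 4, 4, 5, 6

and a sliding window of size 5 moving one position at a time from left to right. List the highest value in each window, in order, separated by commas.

19, 19, 19, 19, 6, 6

(17, 5, 11, 19, 6) → max 19
(5, 11, 19, 6, 5) → max 19
(11, 19, 6, 5, 4) → max 19
(19, 6, 5, 4, 4) → max 19
(6, 5, 4, 4, 5) → max 6
(5, 4, 4, 5, 6) → max 6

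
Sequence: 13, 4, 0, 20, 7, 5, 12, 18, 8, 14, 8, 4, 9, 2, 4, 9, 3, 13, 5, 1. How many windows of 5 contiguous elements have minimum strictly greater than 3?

(13, 4, 0, 20, 7) → min 0
(4, 0, 20, 7, 5) → min 0
(0, 20, 7, 5, 12) → min 0
(20, 7, 5, 12, 18) → min 5  > 3 ✓
(7, 5, 12, 18, 8) → min 5  > 3 ✓
(5, 12, 18, 8, 14) → min 5  > 3 ✓
(12, 18, 8, 14, 8) → min 8  > 3 ✓
(18, 8, 14, 8, 4) → min 4  > 3 ✓
(8, 14, 8, 4, 9) → min 4  > 3 ✓
(14, 8, 4, 9, 2) → min 2
(8, 4, 9, 2, 4) → min 2
(4, 9, 2, 4, 9) → min 2
(9, 2, 4, 9, 3) → min 2
(2, 4, 9, 3, 13) → min 2
(4, 9, 3, 13, 5) → min 3
(9, 3, 13, 5, 1) → min 1
6 windows satisfy the condition.

6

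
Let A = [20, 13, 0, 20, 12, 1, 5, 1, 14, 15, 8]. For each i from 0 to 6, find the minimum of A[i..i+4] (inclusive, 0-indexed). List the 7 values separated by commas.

0, 0, 0, 1, 1, 1, 1

Sliding a size-5 window across the 11 values:
(20, 13, 0, 20, 12) → min 0
(13, 0, 20, 12, 1) → min 0
(0, 20, 12, 1, 5) → min 0
(20, 12, 1, 5, 1) → min 1
(12, 1, 5, 1, 14) → min 1
(1, 5, 1, 14, 15) → min 1
(5, 1, 14, 15, 8) → min 1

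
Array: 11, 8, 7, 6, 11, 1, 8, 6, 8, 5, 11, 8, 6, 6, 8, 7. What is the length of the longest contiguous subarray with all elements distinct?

add 11: [11] len 1
add 8: [11, 8] len 2
add 7: [11, 8, 7] len 3
add 6: [11, 8, 7, 6] len 4
add 11 (repeat 11, move left end past it): [8, 7, 6, 11] len 4
add 1: [8, 7, 6, 11, 1] len 5
add 8 (repeat 8, move left end past it): [7, 6, 11, 1, 8] len 5
add 6 (repeat 6, move left end past it): [11, 1, 8, 6] len 4
add 8 (repeat 8, move left end past it): [6, 8] len 2
add 5: [6, 8, 5] len 3
add 11: [6, 8, 5, 11] len 4
add 8 (repeat 8, move left end past it): [5, 11, 8] len 3
add 6: [5, 11, 8, 6] len 4
add 6 (repeat 6, move left end past it): [6] len 1
add 8: [6, 8] len 2
add 7: [6, 8, 7] len 3
Longest all-distinct length: 5.

5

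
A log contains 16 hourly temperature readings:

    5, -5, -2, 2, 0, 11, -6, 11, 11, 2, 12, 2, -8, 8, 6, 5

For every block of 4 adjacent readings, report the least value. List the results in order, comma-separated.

-5, -5, -2, -6, -6, -6, -6, 2, 2, -8, -8, -8, -8

Sliding a size-4 window across the 16 values:
(5, -5, -2, 2) → min -5
(-5, -2, 2, 0) → min -5
(-2, 2, 0, 11) → min -2
(2, 0, 11, -6) → min -6
(0, 11, -6, 11) → min -6
(11, -6, 11, 11) → min -6
(-6, 11, 11, 2) → min -6
(11, 11, 2, 12) → min 2
(11, 2, 12, 2) → min 2
(2, 12, 2, -8) → min -8
(12, 2, -8, 8) → min -8
(2, -8, 8, 6) → min -8
(-8, 8, 6, 5) → min -8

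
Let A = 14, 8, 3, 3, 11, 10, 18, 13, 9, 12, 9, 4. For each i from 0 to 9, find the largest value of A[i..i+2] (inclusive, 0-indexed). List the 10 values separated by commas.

14 8 3 → max 14
8 3 3 → max 8
3 3 11 → max 11
3 11 10 → max 11
11 10 18 → max 18
10 18 13 → max 18
18 13 9 → max 18
13 9 12 → max 13
9 12 9 → max 12
12 9 4 → max 12

14, 8, 11, 11, 18, 18, 18, 13, 12, 12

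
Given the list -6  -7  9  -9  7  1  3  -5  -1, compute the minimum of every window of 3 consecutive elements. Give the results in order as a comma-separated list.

[-6, -7, 9] → min -7
[-7, 9, -9] → min -9
[9, -9, 7] → min -9
[-9, 7, 1] → min -9
[7, 1, 3] → min 1
[1, 3, -5] → min -5
[3, -5, -1] → min -5

-7, -9, -9, -9, 1, -5, -5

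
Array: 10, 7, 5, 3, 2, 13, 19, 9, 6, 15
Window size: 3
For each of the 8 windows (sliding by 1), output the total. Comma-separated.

[10, 7, 5] → sum 22
[7, 5, 3] → sum 15
[5, 3, 2] → sum 10
[3, 2, 13] → sum 18
[2, 13, 19] → sum 34
[13, 19, 9] → sum 41
[19, 9, 6] → sum 34
[9, 6, 15] → sum 30

22, 15, 10, 18, 34, 41, 34, 30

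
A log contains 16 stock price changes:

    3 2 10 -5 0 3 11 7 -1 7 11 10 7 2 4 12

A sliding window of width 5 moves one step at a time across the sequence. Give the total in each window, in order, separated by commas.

10, 10, 19, 16, 20, 27, 35, 34, 34, 37, 34, 35

(3, 2, 10, -5, 0) → sum 10
(2, 10, -5, 0, 3) → sum 10
(10, -5, 0, 3, 11) → sum 19
(-5, 0, 3, 11, 7) → sum 16
(0, 3, 11, 7, -1) → sum 20
(3, 11, 7, -1, 7) → sum 27
(11, 7, -1, 7, 11) → sum 35
(7, -1, 7, 11, 10) → sum 34
(-1, 7, 11, 10, 7) → sum 34
(7, 11, 10, 7, 2) → sum 37
(11, 10, 7, 2, 4) → sum 34
(10, 7, 2, 4, 12) → sum 35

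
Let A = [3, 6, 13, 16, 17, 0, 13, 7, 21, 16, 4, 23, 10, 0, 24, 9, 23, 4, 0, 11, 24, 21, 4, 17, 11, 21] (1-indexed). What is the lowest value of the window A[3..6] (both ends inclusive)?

Elements at indices 3..6: 13, 16, 17, 0
min(13, 16, 17, 0) = 0

0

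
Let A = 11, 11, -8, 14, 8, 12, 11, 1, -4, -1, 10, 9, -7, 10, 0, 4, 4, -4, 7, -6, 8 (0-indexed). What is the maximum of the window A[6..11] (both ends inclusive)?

11

Elements at indices 6..11: 11, 1, -4, -1, 10, 9
max(11, 1, -4, -1, 10, 9) = 11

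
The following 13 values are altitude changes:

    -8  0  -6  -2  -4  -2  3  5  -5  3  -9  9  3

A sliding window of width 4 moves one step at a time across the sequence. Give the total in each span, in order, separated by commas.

-16, -12, -14, -5, 2, 1, 6, -6, -2, 6

-8 0 -6 -2 → sum -16
0 -6 -2 -4 → sum -12
-6 -2 -4 -2 → sum -14
-2 -4 -2 3 → sum -5
-4 -2 3 5 → sum 2
-2 3 5 -5 → sum 1
3 5 -5 3 → sum 6
5 -5 3 -9 → sum -6
-5 3 -9 9 → sum -2
3 -9 9 3 → sum 6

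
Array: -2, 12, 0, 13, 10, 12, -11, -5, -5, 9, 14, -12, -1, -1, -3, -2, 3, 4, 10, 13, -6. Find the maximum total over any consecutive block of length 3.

[-2, 12, 0] → sum 10
[12, 0, 13] → sum 25
[0, 13, 10] → sum 23
[13, 10, 12] → sum 35
[10, 12, -11] → sum 11
[12, -11, -5] → sum -4
[-11, -5, -5] → sum -21
[-5, -5, 9] → sum -1
[-5, 9, 14] → sum 18
[9, 14, -12] → sum 11
[14, -12, -1] → sum 1
[-12, -1, -1] → sum -14
[-1, -1, -3] → sum -5
[-1, -3, -2] → sum -6
[-3, -2, 3] → sum -2
[-2, 3, 4] → sum 5
[3, 4, 10] → sum 17
[4, 10, 13] → sum 27
[10, 13, -6] → sum 17
Maximum of these is 35.

35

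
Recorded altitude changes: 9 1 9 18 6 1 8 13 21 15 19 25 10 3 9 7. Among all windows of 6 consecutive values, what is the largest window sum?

103

(9, 1, 9, 18, 6, 1) → sum 44
(1, 9, 18, 6, 1, 8) → sum 43
(9, 18, 6, 1, 8, 13) → sum 55
(18, 6, 1, 8, 13, 21) → sum 67
(6, 1, 8, 13, 21, 15) → sum 64
(1, 8, 13, 21, 15, 19) → sum 77
(8, 13, 21, 15, 19, 25) → sum 101
(13, 21, 15, 19, 25, 10) → sum 103
(21, 15, 19, 25, 10, 3) → sum 93
(15, 19, 25, 10, 3, 9) → sum 81
(19, 25, 10, 3, 9, 7) → sum 73
Largest of these is 103.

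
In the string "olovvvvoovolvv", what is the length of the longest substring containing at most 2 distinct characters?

9

[o] 1 distinct, len 1
[o, l] 2 distinct, len 2
[o, l, o] 2 distinct, len 3
[o, v] 2 distinct, len 2
[o, v, v] 2 distinct, len 3
[o, v, v, v] 2 distinct, len 4
[o, v, v, v, v] 2 distinct, len 5
[o, v, v, v, v, o] 2 distinct, len 6
[o, v, v, v, v, o, o] 2 distinct, len 7
[o, v, v, v, v, o, o, v] 2 distinct, len 8
[o, v, v, v, v, o, o, v, o] 2 distinct, len 9
[o, l] 2 distinct, len 2
[l, v] 2 distinct, len 2
[l, v, v] 2 distinct, len 3
Longest length with ≤2 distinct: 9.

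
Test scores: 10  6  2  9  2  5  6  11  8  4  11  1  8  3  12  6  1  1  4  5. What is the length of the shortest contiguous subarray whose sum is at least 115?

20

Extend right; whenever the sum reaches 115, record the length and shrink from the left:
add 10: running sum 10 < 115
add 6: running sum 16 < 115
add 2: running sum 18 < 115
add 9: running sum 27 < 115
add 2: running sum 29 < 115
add 5: running sum 34 < 115
add 6: running sum 40 < 115
add 11: running sum 51 < 115
add 8: running sum 59 < 115
add 4: running sum 63 < 115
add 11: running sum 74 < 115
add 1: running sum 75 < 115
add 8: running sum 83 < 115
add 3: running sum 86 < 115
add 12: running sum 98 < 115
add 6: running sum 104 < 115
add 1: running sum 105 < 115
add 1: running sum 106 < 115
add 4: running sum 110 < 115
end 19: [10, 6, 2, 9, 2, 5, 6, 11, 8, 4, 11, 1, 8, 3, 12, 6, 1, 1, 4, 5] sum 115, len 20
Shortest qualifying length: 20.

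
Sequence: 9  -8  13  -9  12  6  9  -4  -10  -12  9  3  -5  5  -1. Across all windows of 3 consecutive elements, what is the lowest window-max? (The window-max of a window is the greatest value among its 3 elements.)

-4

9 -8 13 → max 13
-8 13 -9 → max 13
13 -9 12 → max 13
-9 12 6 → max 12
12 6 9 → max 12
6 9 -4 → max 9
9 -4 -10 → max 9
-4 -10 -12 → max -4
-10 -12 9 → max 9
-12 9 3 → max 9
9 3 -5 → max 9
3 -5 5 → max 5
-5 5 -1 → max 5
Lowest of these is -4.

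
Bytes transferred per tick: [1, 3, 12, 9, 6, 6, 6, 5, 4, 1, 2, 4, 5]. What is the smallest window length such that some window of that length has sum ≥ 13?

2

add 1: running sum 1 < 13
add 3: running sum 4 < 13
end 2: [3, 12] sum 15, len 2
end 3: [12, 9] sum 21, len 2
end 4: [9, 6] sum 15, len 2
end 5: [9, 6, 6] sum 21, len 3
end 6: [6, 6, 6] sum 18, len 3
end 7: [6, 6, 5] sum 17, len 3
end 8: [6, 5, 4] sum 15, len 3
end 9: [6, 5, 4, 1] sum 16, len 4
end 10: [6, 5, 4, 1, 2] sum 18, len 5
end 11: [5, 4, 1, 2, 4] sum 16, len 5
end 12: [4, 1, 2, 4, 5] sum 16, len 5
Shortest qualifying length: 2.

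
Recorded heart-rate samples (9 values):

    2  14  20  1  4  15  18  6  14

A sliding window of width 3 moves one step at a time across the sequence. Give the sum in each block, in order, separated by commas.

36, 35, 25, 20, 37, 39, 38

(2, 14, 20) → sum 36
(14, 20, 1) → sum 35
(20, 1, 4) → sum 25
(1, 4, 15) → sum 20
(4, 15, 18) → sum 37
(15, 18, 6) → sum 39
(18, 6, 14) → sum 38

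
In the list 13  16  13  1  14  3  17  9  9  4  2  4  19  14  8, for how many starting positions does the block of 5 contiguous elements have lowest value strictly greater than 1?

13 16 13 1 14 → min 1
16 13 1 14 3 → min 1
13 1 14 3 17 → min 1
1 14 3 17 9 → min 1
14 3 17 9 9 → min 3  > 1 ✓
3 17 9 9 4 → min 3  > 1 ✓
17 9 9 4 2 → min 2  > 1 ✓
9 9 4 2 4 → min 2  > 1 ✓
9 4 2 4 19 → min 2  > 1 ✓
4 2 4 19 14 → min 2  > 1 ✓
2 4 19 14 8 → min 2  > 1 ✓
7 windows satisfy the condition.

7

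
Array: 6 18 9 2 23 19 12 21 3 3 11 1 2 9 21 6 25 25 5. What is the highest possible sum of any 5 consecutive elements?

[6, 18, 9, 2, 23] → sum 58
[18, 9, 2, 23, 19] → sum 71
[9, 2, 23, 19, 12] → sum 65
[2, 23, 19, 12, 21] → sum 77
[23, 19, 12, 21, 3] → sum 78
[19, 12, 21, 3, 3] → sum 58
[12, 21, 3, 3, 11] → sum 50
[21, 3, 3, 11, 1] → sum 39
[3, 3, 11, 1, 2] → sum 20
[3, 11, 1, 2, 9] → sum 26
[11, 1, 2, 9, 21] → sum 44
[1, 2, 9, 21, 6] → sum 39
[2, 9, 21, 6, 25] → sum 63
[9, 21, 6, 25, 25] → sum 86
[21, 6, 25, 25, 5] → sum 82
Highest of these is 86.

86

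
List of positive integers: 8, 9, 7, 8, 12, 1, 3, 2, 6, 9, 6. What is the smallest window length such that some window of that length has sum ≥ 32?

add 8: running sum 8 < 32
add 9: running sum 17 < 32
add 7: running sum 24 < 32
end 3: [8, 9, 7, 8] sum 32, len 4
end 4: [9, 7, 8, 12] sum 36, len 4
end 5: [9, 7, 8, 12, 1] sum 37, len 5
end 6: [9, 7, 8, 12, 1, 3] sum 40, len 6
end 7: [7, 8, 12, 1, 3, 2] sum 33, len 6
end 8: [8, 12, 1, 3, 2, 6] sum 32, len 6
end 9: [12, 1, 3, 2, 6, 9] sum 33, len 6
end 10: [12, 1, 3, 2, 6, 9, 6] sum 39, len 7
Shortest qualifying length: 4.

4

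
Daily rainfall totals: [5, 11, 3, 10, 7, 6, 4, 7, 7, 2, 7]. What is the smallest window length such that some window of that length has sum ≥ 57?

Extend right; whenever the sum reaches 57, record the length and shrink from the left:
add 5: running sum 5 < 57
add 11: running sum 16 < 57
add 3: running sum 19 < 57
add 10: running sum 29 < 57
add 7: running sum 36 < 57
add 6: running sum 42 < 57
add 4: running sum 46 < 57
add 7: running sum 53 < 57
end 8: [5, 11, 3, 10, 7, 6, 4, 7, 7] sum 60, len 9
end 9: [11, 3, 10, 7, 6, 4, 7, 7, 2] sum 57, len 9
end 10: [11, 3, 10, 7, 6, 4, 7, 7, 2, 7] sum 64, len 10
Shortest qualifying length: 9.

9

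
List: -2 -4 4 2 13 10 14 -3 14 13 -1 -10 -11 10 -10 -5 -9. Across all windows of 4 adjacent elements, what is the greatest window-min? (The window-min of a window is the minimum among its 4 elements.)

2

[-2, -4, 4, 2] → min -4
[-4, 4, 2, 13] → min -4
[4, 2, 13, 10] → min 2
[2, 13, 10, 14] → min 2
[13, 10, 14, -3] → min -3
[10, 14, -3, 14] → min -3
[14, -3, 14, 13] → min -3
[-3, 14, 13, -1] → min -3
[14, 13, -1, -10] → min -10
[13, -1, -10, -11] → min -11
[-1, -10, -11, 10] → min -11
[-10, -11, 10, -10] → min -11
[-11, 10, -10, -5] → min -11
[10, -10, -5, -9] → min -10
Greatest of these is 2.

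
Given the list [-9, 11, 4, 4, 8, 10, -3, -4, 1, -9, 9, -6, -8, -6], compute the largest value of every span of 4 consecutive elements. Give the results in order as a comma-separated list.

[-9, 11, 4, 4] → max 11
[11, 4, 4, 8] → max 11
[4, 4, 8, 10] → max 10
[4, 8, 10, -3] → max 10
[8, 10, -3, -4] → max 10
[10, -3, -4, 1] → max 10
[-3, -4, 1, -9] → max 1
[-4, 1, -9, 9] → max 9
[1, -9, 9, -6] → max 9
[-9, 9, -6, -8] → max 9
[9, -6, -8, -6] → max 9

11, 11, 10, 10, 10, 10, 1, 9, 9, 9, 9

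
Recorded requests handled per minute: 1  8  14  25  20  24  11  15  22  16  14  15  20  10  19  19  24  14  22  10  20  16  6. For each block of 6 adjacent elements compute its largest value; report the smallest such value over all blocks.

Window maxs for each of the 18 positions:
[1, 8, 14, 25, 20, 24] → max 25
[8, 14, 25, 20, 24, 11] → max 25
[14, 25, 20, 24, 11, 15] → max 25
[25, 20, 24, 11, 15, 22] → max 25
[20, 24, 11, 15, 22, 16] → max 24
[24, 11, 15, 22, 16, 14] → max 24
[11, 15, 22, 16, 14, 15] → max 22
[15, 22, 16, 14, 15, 20] → max 22
[22, 16, 14, 15, 20, 10] → max 22
[16, 14, 15, 20, 10, 19] → max 20
[14, 15, 20, 10, 19, 19] → max 20
[15, 20, 10, 19, 19, 24] → max 24
[20, 10, 19, 19, 24, 14] → max 24
[10, 19, 19, 24, 14, 22] → max 24
[19, 19, 24, 14, 22, 10] → max 24
[19, 24, 14, 22, 10, 20] → max 24
[24, 14, 22, 10, 20, 16] → max 24
[14, 22, 10, 20, 16, 6] → max 22
Smallest of these is 20.

20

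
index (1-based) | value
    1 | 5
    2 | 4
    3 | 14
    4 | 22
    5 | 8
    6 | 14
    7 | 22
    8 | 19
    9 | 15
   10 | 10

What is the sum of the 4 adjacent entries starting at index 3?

58

Elements at indices 3..6: 14, 22, 8, 14
sum(14, 22, 8, 14) = 58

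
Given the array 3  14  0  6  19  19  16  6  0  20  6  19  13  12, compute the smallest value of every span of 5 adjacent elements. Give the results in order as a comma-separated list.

0, 0, 0, 6, 0, 0, 0, 0, 0, 6

Sliding a size-5 window across the 14 values:
(3, 14, 0, 6, 19) → min 0
(14, 0, 6, 19, 19) → min 0
(0, 6, 19, 19, 16) → min 0
(6, 19, 19, 16, 6) → min 6
(19, 19, 16, 6, 0) → min 0
(19, 16, 6, 0, 20) → min 0
(16, 6, 0, 20, 6) → min 0
(6, 0, 20, 6, 19) → min 0
(0, 20, 6, 19, 13) → min 0
(20, 6, 19, 13, 12) → min 6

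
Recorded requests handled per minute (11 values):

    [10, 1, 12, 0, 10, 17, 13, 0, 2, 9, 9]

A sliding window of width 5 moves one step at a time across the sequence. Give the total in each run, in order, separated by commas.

33, 40, 52, 40, 42, 41, 33

10 1 12 0 10 → sum 33
1 12 0 10 17 → sum 40
12 0 10 17 13 → sum 52
0 10 17 13 0 → sum 40
10 17 13 0 2 → sum 42
17 13 0 2 9 → sum 41
13 0 2 9 9 → sum 33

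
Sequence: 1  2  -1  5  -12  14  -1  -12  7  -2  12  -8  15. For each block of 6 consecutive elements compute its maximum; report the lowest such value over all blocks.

12

[1, 2, -1, 5, -12, 14] → max 14
[2, -1, 5, -12, 14, -1] → max 14
[-1, 5, -12, 14, -1, -12] → max 14
[5, -12, 14, -1, -12, 7] → max 14
[-12, 14, -1, -12, 7, -2] → max 14
[14, -1, -12, 7, -2, 12] → max 14
[-1, -12, 7, -2, 12, -8] → max 12
[-12, 7, -2, 12, -8, 15] → max 15
Lowest of these is 12.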